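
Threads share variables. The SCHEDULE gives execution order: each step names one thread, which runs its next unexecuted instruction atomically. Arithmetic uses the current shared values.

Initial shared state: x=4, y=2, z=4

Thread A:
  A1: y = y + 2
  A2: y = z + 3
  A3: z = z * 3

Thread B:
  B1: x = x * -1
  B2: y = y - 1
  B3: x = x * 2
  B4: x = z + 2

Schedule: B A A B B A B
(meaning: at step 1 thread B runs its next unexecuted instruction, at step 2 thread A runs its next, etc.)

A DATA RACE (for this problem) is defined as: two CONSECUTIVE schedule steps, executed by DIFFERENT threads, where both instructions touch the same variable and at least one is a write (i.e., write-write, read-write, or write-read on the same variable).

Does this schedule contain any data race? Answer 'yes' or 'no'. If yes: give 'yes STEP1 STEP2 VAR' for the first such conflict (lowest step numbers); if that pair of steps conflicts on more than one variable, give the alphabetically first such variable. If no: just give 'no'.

Steps 1,2: B(r=x,w=x) vs A(r=y,w=y). No conflict.
Steps 2,3: same thread (A). No race.
Steps 3,4: A(y = z + 3) vs B(y = y - 1). RACE on y (W-W).
Steps 4,5: same thread (B). No race.
Steps 5,6: B(r=x,w=x) vs A(r=z,w=z). No conflict.
Steps 6,7: A(z = z * 3) vs B(x = z + 2). RACE on z (W-R).
First conflict at steps 3,4.

Answer: yes 3 4 y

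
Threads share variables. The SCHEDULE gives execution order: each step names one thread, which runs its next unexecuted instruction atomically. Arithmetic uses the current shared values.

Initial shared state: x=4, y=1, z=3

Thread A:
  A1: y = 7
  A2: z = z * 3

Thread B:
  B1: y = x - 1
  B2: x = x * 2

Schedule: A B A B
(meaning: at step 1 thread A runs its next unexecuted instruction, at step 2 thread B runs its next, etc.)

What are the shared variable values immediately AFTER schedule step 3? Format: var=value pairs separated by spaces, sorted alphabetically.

Step 1: thread A executes A1 (y = 7). Shared: x=4 y=7 z=3. PCs: A@1 B@0
Step 2: thread B executes B1 (y = x - 1). Shared: x=4 y=3 z=3. PCs: A@1 B@1
Step 3: thread A executes A2 (z = z * 3). Shared: x=4 y=3 z=9. PCs: A@2 B@1

Answer: x=4 y=3 z=9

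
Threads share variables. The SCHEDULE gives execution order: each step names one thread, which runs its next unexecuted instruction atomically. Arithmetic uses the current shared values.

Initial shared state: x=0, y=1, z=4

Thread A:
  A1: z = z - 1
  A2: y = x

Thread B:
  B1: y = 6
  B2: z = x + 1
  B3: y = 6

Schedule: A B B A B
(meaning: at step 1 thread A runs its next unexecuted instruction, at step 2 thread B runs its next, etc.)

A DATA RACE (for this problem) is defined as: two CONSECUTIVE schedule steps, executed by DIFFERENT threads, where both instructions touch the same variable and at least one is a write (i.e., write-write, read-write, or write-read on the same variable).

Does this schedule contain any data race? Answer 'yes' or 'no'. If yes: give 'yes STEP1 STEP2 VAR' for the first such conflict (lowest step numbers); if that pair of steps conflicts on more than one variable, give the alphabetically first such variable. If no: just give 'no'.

Steps 1,2: A(r=z,w=z) vs B(r=-,w=y). No conflict.
Steps 2,3: same thread (B). No race.
Steps 3,4: B(r=x,w=z) vs A(r=x,w=y). No conflict.
Steps 4,5: A(y = x) vs B(y = 6). RACE on y (W-W).
First conflict at steps 4,5.

Answer: yes 4 5 y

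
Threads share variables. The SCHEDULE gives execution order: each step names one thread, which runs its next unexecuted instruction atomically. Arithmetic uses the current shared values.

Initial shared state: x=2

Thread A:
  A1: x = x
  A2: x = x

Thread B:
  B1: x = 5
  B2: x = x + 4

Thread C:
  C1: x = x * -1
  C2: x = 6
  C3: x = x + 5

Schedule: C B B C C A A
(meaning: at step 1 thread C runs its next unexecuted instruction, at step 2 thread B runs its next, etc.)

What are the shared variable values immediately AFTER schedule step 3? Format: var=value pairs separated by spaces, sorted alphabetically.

Answer: x=9

Derivation:
Step 1: thread C executes C1 (x = x * -1). Shared: x=-2. PCs: A@0 B@0 C@1
Step 2: thread B executes B1 (x = 5). Shared: x=5. PCs: A@0 B@1 C@1
Step 3: thread B executes B2 (x = x + 4). Shared: x=9. PCs: A@0 B@2 C@1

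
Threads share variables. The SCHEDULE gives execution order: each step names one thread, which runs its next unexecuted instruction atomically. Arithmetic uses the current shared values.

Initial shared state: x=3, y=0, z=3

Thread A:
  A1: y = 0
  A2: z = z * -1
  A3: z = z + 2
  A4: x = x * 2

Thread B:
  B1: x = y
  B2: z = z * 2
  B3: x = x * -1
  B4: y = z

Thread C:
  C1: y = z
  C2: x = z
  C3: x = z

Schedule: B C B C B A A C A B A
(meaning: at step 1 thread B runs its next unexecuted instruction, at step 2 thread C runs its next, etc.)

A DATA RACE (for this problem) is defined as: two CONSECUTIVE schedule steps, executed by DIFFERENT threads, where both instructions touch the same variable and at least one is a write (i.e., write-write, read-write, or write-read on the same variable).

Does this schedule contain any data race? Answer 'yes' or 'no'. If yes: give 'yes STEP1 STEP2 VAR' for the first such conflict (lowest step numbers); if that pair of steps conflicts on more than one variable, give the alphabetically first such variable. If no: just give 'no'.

Steps 1,2: B(x = y) vs C(y = z). RACE on y (R-W).
Steps 2,3: C(y = z) vs B(z = z * 2). RACE on z (R-W).
Steps 3,4: B(z = z * 2) vs C(x = z). RACE on z (W-R).
Steps 4,5: C(x = z) vs B(x = x * -1). RACE on x (W-W).
Steps 5,6: B(r=x,w=x) vs A(r=-,w=y). No conflict.
Steps 6,7: same thread (A). No race.
Steps 7,8: A(z = z * -1) vs C(x = z). RACE on z (W-R).
Steps 8,9: C(x = z) vs A(z = z + 2). RACE on z (R-W).
Steps 9,10: A(z = z + 2) vs B(y = z). RACE on z (W-R).
Steps 10,11: B(r=z,w=y) vs A(r=x,w=x). No conflict.
First conflict at steps 1,2.

Answer: yes 1 2 y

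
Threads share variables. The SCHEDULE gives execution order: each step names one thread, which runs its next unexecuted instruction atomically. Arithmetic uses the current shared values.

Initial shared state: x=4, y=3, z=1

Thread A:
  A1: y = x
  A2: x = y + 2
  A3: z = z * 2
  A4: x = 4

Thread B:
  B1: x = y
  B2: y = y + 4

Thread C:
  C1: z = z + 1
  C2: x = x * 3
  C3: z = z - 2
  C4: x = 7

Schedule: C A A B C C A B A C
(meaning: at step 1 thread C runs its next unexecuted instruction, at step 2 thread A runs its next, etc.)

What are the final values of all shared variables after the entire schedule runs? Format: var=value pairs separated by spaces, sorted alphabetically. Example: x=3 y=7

Step 1: thread C executes C1 (z = z + 1). Shared: x=4 y=3 z=2. PCs: A@0 B@0 C@1
Step 2: thread A executes A1 (y = x). Shared: x=4 y=4 z=2. PCs: A@1 B@0 C@1
Step 3: thread A executes A2 (x = y + 2). Shared: x=6 y=4 z=2. PCs: A@2 B@0 C@1
Step 4: thread B executes B1 (x = y). Shared: x=4 y=4 z=2. PCs: A@2 B@1 C@1
Step 5: thread C executes C2 (x = x * 3). Shared: x=12 y=4 z=2. PCs: A@2 B@1 C@2
Step 6: thread C executes C3 (z = z - 2). Shared: x=12 y=4 z=0. PCs: A@2 B@1 C@3
Step 7: thread A executes A3 (z = z * 2). Shared: x=12 y=4 z=0. PCs: A@3 B@1 C@3
Step 8: thread B executes B2 (y = y + 4). Shared: x=12 y=8 z=0. PCs: A@3 B@2 C@3
Step 9: thread A executes A4 (x = 4). Shared: x=4 y=8 z=0. PCs: A@4 B@2 C@3
Step 10: thread C executes C4 (x = 7). Shared: x=7 y=8 z=0. PCs: A@4 B@2 C@4

Answer: x=7 y=8 z=0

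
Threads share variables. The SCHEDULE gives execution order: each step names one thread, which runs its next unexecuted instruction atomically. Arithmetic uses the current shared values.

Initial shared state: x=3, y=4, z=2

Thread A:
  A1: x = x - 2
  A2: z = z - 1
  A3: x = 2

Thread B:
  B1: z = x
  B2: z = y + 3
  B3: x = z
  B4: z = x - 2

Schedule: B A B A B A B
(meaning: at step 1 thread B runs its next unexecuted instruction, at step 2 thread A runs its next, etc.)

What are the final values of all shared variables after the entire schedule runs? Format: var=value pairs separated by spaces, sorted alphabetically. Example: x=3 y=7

Step 1: thread B executes B1 (z = x). Shared: x=3 y=4 z=3. PCs: A@0 B@1
Step 2: thread A executes A1 (x = x - 2). Shared: x=1 y=4 z=3. PCs: A@1 B@1
Step 3: thread B executes B2 (z = y + 3). Shared: x=1 y=4 z=7. PCs: A@1 B@2
Step 4: thread A executes A2 (z = z - 1). Shared: x=1 y=4 z=6. PCs: A@2 B@2
Step 5: thread B executes B3 (x = z). Shared: x=6 y=4 z=6. PCs: A@2 B@3
Step 6: thread A executes A3 (x = 2). Shared: x=2 y=4 z=6. PCs: A@3 B@3
Step 7: thread B executes B4 (z = x - 2). Shared: x=2 y=4 z=0. PCs: A@3 B@4

Answer: x=2 y=4 z=0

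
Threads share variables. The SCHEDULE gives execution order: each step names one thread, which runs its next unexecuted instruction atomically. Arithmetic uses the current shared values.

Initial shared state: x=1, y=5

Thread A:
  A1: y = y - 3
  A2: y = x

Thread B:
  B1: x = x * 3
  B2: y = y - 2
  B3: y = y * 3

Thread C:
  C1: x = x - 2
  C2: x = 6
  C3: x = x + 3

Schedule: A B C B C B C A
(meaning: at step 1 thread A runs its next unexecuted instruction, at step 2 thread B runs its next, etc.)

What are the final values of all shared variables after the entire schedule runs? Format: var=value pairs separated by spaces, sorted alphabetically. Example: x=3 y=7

Step 1: thread A executes A1 (y = y - 3). Shared: x=1 y=2. PCs: A@1 B@0 C@0
Step 2: thread B executes B1 (x = x * 3). Shared: x=3 y=2. PCs: A@1 B@1 C@0
Step 3: thread C executes C1 (x = x - 2). Shared: x=1 y=2. PCs: A@1 B@1 C@1
Step 4: thread B executes B2 (y = y - 2). Shared: x=1 y=0. PCs: A@1 B@2 C@1
Step 5: thread C executes C2 (x = 6). Shared: x=6 y=0. PCs: A@1 B@2 C@2
Step 6: thread B executes B3 (y = y * 3). Shared: x=6 y=0. PCs: A@1 B@3 C@2
Step 7: thread C executes C3 (x = x + 3). Shared: x=9 y=0. PCs: A@1 B@3 C@3
Step 8: thread A executes A2 (y = x). Shared: x=9 y=9. PCs: A@2 B@3 C@3

Answer: x=9 y=9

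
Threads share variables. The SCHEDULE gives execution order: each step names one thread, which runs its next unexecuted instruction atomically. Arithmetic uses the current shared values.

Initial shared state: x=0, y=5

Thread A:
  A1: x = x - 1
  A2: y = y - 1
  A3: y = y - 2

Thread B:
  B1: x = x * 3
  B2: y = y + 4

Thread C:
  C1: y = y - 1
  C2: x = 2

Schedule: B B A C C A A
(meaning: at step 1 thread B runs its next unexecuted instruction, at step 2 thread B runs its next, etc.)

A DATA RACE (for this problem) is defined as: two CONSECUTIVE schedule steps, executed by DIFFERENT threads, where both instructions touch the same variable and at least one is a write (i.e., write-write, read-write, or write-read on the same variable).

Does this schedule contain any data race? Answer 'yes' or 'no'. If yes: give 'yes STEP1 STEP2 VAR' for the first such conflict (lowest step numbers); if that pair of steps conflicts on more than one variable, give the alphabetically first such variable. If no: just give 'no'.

Answer: no

Derivation:
Steps 1,2: same thread (B). No race.
Steps 2,3: B(r=y,w=y) vs A(r=x,w=x). No conflict.
Steps 3,4: A(r=x,w=x) vs C(r=y,w=y). No conflict.
Steps 4,5: same thread (C). No race.
Steps 5,6: C(r=-,w=x) vs A(r=y,w=y). No conflict.
Steps 6,7: same thread (A). No race.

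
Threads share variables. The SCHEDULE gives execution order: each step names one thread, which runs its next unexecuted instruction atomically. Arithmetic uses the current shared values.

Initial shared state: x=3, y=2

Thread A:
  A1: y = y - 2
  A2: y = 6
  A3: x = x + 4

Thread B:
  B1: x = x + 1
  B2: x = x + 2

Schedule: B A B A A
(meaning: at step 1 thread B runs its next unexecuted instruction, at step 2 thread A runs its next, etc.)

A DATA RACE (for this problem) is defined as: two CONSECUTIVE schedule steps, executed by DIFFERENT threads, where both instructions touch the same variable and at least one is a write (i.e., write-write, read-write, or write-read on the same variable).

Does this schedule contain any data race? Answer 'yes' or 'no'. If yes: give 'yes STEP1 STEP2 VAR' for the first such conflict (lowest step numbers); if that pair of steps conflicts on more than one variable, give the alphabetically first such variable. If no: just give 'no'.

Steps 1,2: B(r=x,w=x) vs A(r=y,w=y). No conflict.
Steps 2,3: A(r=y,w=y) vs B(r=x,w=x). No conflict.
Steps 3,4: B(r=x,w=x) vs A(r=-,w=y). No conflict.
Steps 4,5: same thread (A). No race.

Answer: no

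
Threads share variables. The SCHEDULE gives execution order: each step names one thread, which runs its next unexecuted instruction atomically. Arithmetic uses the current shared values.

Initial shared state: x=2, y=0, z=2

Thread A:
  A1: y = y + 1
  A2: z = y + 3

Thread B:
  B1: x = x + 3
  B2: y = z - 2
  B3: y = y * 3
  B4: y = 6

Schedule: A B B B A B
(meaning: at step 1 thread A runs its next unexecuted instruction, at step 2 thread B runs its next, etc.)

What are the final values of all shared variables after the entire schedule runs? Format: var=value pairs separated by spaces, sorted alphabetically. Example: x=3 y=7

Step 1: thread A executes A1 (y = y + 1). Shared: x=2 y=1 z=2. PCs: A@1 B@0
Step 2: thread B executes B1 (x = x + 3). Shared: x=5 y=1 z=2. PCs: A@1 B@1
Step 3: thread B executes B2 (y = z - 2). Shared: x=5 y=0 z=2. PCs: A@1 B@2
Step 4: thread B executes B3 (y = y * 3). Shared: x=5 y=0 z=2. PCs: A@1 B@3
Step 5: thread A executes A2 (z = y + 3). Shared: x=5 y=0 z=3. PCs: A@2 B@3
Step 6: thread B executes B4 (y = 6). Shared: x=5 y=6 z=3. PCs: A@2 B@4

Answer: x=5 y=6 z=3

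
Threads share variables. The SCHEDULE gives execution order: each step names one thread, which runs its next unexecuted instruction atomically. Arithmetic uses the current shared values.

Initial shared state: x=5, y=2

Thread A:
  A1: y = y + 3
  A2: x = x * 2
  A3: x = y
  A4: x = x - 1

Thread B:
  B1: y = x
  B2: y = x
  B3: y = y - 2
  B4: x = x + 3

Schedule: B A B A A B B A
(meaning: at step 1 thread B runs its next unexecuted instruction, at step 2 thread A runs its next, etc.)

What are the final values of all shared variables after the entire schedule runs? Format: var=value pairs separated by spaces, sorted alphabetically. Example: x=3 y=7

Answer: x=7 y=3

Derivation:
Step 1: thread B executes B1 (y = x). Shared: x=5 y=5. PCs: A@0 B@1
Step 2: thread A executes A1 (y = y + 3). Shared: x=5 y=8. PCs: A@1 B@1
Step 3: thread B executes B2 (y = x). Shared: x=5 y=5. PCs: A@1 B@2
Step 4: thread A executes A2 (x = x * 2). Shared: x=10 y=5. PCs: A@2 B@2
Step 5: thread A executes A3 (x = y). Shared: x=5 y=5. PCs: A@3 B@2
Step 6: thread B executes B3 (y = y - 2). Shared: x=5 y=3. PCs: A@3 B@3
Step 7: thread B executes B4 (x = x + 3). Shared: x=8 y=3. PCs: A@3 B@4
Step 8: thread A executes A4 (x = x - 1). Shared: x=7 y=3. PCs: A@4 B@4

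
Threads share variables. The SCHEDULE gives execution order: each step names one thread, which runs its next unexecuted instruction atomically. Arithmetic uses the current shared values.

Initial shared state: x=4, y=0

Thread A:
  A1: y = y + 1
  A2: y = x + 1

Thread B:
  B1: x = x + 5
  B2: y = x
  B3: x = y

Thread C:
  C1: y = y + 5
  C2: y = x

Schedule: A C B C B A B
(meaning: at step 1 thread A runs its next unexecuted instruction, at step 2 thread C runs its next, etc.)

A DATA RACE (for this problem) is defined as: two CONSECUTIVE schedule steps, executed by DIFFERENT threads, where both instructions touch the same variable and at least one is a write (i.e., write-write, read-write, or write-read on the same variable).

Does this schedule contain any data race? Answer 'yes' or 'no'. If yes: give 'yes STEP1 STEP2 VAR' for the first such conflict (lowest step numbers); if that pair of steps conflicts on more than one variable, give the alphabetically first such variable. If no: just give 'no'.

Answer: yes 1 2 y

Derivation:
Steps 1,2: A(y = y + 1) vs C(y = y + 5). RACE on y (W-W).
Steps 2,3: C(r=y,w=y) vs B(r=x,w=x). No conflict.
Steps 3,4: B(x = x + 5) vs C(y = x). RACE on x (W-R).
Steps 4,5: C(y = x) vs B(y = x). RACE on y (W-W).
Steps 5,6: B(y = x) vs A(y = x + 1). RACE on y (W-W).
Steps 6,7: A(y = x + 1) vs B(x = y). RACE on x (R-W), y (W-R). Multiple vars; alphabetically first is x.
First conflict at steps 1,2.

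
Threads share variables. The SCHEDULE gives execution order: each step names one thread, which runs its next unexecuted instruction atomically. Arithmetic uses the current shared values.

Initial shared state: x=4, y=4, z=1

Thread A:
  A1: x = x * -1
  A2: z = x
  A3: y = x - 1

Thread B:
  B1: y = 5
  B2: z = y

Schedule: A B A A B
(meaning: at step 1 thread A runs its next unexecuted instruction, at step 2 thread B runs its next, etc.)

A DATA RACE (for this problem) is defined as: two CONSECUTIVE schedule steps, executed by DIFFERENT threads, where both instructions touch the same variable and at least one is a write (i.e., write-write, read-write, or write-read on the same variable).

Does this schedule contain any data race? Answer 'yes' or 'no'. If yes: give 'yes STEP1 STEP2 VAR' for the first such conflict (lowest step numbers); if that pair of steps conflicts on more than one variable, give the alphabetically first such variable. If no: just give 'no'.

Steps 1,2: A(r=x,w=x) vs B(r=-,w=y). No conflict.
Steps 2,3: B(r=-,w=y) vs A(r=x,w=z). No conflict.
Steps 3,4: same thread (A). No race.
Steps 4,5: A(y = x - 1) vs B(z = y). RACE on y (W-R).
First conflict at steps 4,5.

Answer: yes 4 5 y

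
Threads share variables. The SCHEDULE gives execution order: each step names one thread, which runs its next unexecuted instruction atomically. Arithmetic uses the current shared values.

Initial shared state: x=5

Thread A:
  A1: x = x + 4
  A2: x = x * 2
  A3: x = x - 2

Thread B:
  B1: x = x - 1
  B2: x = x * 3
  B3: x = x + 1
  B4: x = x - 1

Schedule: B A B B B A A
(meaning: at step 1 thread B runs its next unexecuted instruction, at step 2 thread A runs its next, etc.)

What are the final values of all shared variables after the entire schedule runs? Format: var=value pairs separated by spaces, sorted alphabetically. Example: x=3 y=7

Answer: x=46

Derivation:
Step 1: thread B executes B1 (x = x - 1). Shared: x=4. PCs: A@0 B@1
Step 2: thread A executes A1 (x = x + 4). Shared: x=8. PCs: A@1 B@1
Step 3: thread B executes B2 (x = x * 3). Shared: x=24. PCs: A@1 B@2
Step 4: thread B executes B3 (x = x + 1). Shared: x=25. PCs: A@1 B@3
Step 5: thread B executes B4 (x = x - 1). Shared: x=24. PCs: A@1 B@4
Step 6: thread A executes A2 (x = x * 2). Shared: x=48. PCs: A@2 B@4
Step 7: thread A executes A3 (x = x - 2). Shared: x=46. PCs: A@3 B@4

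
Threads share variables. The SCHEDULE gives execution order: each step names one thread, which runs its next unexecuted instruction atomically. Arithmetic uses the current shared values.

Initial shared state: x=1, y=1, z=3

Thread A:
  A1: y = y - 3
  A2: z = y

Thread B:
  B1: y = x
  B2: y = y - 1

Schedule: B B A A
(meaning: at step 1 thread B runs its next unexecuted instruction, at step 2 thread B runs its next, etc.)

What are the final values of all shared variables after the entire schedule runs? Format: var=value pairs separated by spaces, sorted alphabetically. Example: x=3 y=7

Step 1: thread B executes B1 (y = x). Shared: x=1 y=1 z=3. PCs: A@0 B@1
Step 2: thread B executes B2 (y = y - 1). Shared: x=1 y=0 z=3. PCs: A@0 B@2
Step 3: thread A executes A1 (y = y - 3). Shared: x=1 y=-3 z=3. PCs: A@1 B@2
Step 4: thread A executes A2 (z = y). Shared: x=1 y=-3 z=-3. PCs: A@2 B@2

Answer: x=1 y=-3 z=-3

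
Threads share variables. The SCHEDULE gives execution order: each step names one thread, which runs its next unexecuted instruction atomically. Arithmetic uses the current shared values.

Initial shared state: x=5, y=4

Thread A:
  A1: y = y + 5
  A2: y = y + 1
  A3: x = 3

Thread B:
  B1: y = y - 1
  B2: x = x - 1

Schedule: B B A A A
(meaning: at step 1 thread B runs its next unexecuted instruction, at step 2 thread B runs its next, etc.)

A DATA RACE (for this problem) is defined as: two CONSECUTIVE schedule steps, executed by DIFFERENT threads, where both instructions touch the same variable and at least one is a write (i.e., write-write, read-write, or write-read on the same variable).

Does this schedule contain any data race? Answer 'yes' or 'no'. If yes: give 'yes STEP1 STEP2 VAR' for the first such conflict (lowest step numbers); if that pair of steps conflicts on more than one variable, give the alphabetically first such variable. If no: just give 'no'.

Steps 1,2: same thread (B). No race.
Steps 2,3: B(r=x,w=x) vs A(r=y,w=y). No conflict.
Steps 3,4: same thread (A). No race.
Steps 4,5: same thread (A). No race.

Answer: no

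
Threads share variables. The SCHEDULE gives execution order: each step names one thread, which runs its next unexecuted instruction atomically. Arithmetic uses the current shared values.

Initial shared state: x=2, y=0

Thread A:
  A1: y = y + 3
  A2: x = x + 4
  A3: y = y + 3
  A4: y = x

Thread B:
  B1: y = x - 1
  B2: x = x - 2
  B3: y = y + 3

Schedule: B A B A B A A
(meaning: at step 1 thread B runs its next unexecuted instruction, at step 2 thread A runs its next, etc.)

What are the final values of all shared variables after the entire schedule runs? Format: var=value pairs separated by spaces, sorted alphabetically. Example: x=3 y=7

Step 1: thread B executes B1 (y = x - 1). Shared: x=2 y=1. PCs: A@0 B@1
Step 2: thread A executes A1 (y = y + 3). Shared: x=2 y=4. PCs: A@1 B@1
Step 3: thread B executes B2 (x = x - 2). Shared: x=0 y=4. PCs: A@1 B@2
Step 4: thread A executes A2 (x = x + 4). Shared: x=4 y=4. PCs: A@2 B@2
Step 5: thread B executes B3 (y = y + 3). Shared: x=4 y=7. PCs: A@2 B@3
Step 6: thread A executes A3 (y = y + 3). Shared: x=4 y=10. PCs: A@3 B@3
Step 7: thread A executes A4 (y = x). Shared: x=4 y=4. PCs: A@4 B@3

Answer: x=4 y=4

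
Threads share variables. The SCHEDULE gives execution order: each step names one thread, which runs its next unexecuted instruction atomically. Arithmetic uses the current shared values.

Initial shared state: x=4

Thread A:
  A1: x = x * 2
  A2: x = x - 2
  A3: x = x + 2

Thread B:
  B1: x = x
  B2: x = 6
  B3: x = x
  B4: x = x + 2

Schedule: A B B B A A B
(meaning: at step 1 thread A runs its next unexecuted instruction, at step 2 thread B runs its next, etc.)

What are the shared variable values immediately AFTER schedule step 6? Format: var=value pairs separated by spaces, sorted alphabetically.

Step 1: thread A executes A1 (x = x * 2). Shared: x=8. PCs: A@1 B@0
Step 2: thread B executes B1 (x = x). Shared: x=8. PCs: A@1 B@1
Step 3: thread B executes B2 (x = 6). Shared: x=6. PCs: A@1 B@2
Step 4: thread B executes B3 (x = x). Shared: x=6. PCs: A@1 B@3
Step 5: thread A executes A2 (x = x - 2). Shared: x=4. PCs: A@2 B@3
Step 6: thread A executes A3 (x = x + 2). Shared: x=6. PCs: A@3 B@3

Answer: x=6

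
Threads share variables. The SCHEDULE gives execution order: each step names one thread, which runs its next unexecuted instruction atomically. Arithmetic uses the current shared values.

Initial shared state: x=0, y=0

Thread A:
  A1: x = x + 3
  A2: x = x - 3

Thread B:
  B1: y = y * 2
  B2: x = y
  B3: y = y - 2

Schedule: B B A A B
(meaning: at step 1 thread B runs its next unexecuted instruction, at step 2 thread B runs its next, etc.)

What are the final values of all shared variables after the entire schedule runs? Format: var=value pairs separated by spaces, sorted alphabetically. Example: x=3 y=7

Step 1: thread B executes B1 (y = y * 2). Shared: x=0 y=0. PCs: A@0 B@1
Step 2: thread B executes B2 (x = y). Shared: x=0 y=0. PCs: A@0 B@2
Step 3: thread A executes A1 (x = x + 3). Shared: x=3 y=0. PCs: A@1 B@2
Step 4: thread A executes A2 (x = x - 3). Shared: x=0 y=0. PCs: A@2 B@2
Step 5: thread B executes B3 (y = y - 2). Shared: x=0 y=-2. PCs: A@2 B@3

Answer: x=0 y=-2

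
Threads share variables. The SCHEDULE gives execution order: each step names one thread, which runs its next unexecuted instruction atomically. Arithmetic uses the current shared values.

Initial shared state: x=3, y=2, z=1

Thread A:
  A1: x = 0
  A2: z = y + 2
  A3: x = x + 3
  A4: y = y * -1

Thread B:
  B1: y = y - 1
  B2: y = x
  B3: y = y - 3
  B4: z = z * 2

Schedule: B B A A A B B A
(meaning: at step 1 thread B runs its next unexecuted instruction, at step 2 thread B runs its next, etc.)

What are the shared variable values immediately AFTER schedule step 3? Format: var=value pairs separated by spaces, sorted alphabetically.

Step 1: thread B executes B1 (y = y - 1). Shared: x=3 y=1 z=1. PCs: A@0 B@1
Step 2: thread B executes B2 (y = x). Shared: x=3 y=3 z=1. PCs: A@0 B@2
Step 3: thread A executes A1 (x = 0). Shared: x=0 y=3 z=1. PCs: A@1 B@2

Answer: x=0 y=3 z=1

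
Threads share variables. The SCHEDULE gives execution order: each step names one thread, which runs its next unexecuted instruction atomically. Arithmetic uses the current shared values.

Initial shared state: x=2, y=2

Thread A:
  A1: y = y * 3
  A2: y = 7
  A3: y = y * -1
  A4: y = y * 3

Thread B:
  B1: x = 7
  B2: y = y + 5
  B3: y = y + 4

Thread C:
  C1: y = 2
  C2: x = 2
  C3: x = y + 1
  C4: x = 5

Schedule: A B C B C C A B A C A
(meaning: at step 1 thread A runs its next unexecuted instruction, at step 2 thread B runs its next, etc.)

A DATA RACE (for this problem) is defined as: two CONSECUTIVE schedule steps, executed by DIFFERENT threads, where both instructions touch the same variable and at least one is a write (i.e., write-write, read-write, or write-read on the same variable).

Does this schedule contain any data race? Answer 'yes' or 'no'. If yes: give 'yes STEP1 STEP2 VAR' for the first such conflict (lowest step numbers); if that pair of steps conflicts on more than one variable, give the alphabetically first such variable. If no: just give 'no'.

Answer: yes 3 4 y

Derivation:
Steps 1,2: A(r=y,w=y) vs B(r=-,w=x). No conflict.
Steps 2,3: B(r=-,w=x) vs C(r=-,w=y). No conflict.
Steps 3,4: C(y = 2) vs B(y = y + 5). RACE on y (W-W).
Steps 4,5: B(r=y,w=y) vs C(r=-,w=x). No conflict.
Steps 5,6: same thread (C). No race.
Steps 6,7: C(x = y + 1) vs A(y = 7). RACE on y (R-W).
Steps 7,8: A(y = 7) vs B(y = y + 4). RACE on y (W-W).
Steps 8,9: B(y = y + 4) vs A(y = y * -1). RACE on y (W-W).
Steps 9,10: A(r=y,w=y) vs C(r=-,w=x). No conflict.
Steps 10,11: C(r=-,w=x) vs A(r=y,w=y). No conflict.
First conflict at steps 3,4.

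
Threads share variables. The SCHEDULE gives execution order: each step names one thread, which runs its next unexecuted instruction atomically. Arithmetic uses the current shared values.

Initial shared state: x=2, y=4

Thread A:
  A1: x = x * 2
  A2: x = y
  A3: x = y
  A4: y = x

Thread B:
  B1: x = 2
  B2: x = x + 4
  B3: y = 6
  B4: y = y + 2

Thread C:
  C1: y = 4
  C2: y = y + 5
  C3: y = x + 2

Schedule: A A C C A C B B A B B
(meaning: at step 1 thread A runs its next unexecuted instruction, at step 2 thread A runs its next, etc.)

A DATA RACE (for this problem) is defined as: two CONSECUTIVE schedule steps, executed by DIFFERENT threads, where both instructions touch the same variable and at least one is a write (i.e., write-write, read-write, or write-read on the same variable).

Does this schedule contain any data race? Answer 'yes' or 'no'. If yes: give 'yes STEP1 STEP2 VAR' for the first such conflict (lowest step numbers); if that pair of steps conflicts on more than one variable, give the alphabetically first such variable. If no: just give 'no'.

Answer: yes 2 3 y

Derivation:
Steps 1,2: same thread (A). No race.
Steps 2,3: A(x = y) vs C(y = 4). RACE on y (R-W).
Steps 3,4: same thread (C). No race.
Steps 4,5: C(y = y + 5) vs A(x = y). RACE on y (W-R).
Steps 5,6: A(x = y) vs C(y = x + 2). RACE on x (W-R), y (R-W). Multiple vars; alphabetically first is x.
Steps 6,7: C(y = x + 2) vs B(x = 2). RACE on x (R-W).
Steps 7,8: same thread (B). No race.
Steps 8,9: B(x = x + 4) vs A(y = x). RACE on x (W-R).
Steps 9,10: A(y = x) vs B(y = 6). RACE on y (W-W).
Steps 10,11: same thread (B). No race.
First conflict at steps 2,3.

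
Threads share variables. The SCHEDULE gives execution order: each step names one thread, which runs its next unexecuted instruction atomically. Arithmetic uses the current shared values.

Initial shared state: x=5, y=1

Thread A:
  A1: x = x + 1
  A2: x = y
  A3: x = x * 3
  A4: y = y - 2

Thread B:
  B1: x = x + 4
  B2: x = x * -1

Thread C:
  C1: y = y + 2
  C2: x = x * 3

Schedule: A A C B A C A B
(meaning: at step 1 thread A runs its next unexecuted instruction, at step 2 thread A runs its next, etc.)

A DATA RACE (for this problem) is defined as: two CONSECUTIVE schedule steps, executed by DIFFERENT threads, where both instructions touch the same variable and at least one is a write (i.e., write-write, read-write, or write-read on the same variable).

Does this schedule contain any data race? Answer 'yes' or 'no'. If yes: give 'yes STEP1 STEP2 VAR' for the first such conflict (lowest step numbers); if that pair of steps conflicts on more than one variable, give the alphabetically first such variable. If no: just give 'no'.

Answer: yes 2 3 y

Derivation:
Steps 1,2: same thread (A). No race.
Steps 2,3: A(x = y) vs C(y = y + 2). RACE on y (R-W).
Steps 3,4: C(r=y,w=y) vs B(r=x,w=x). No conflict.
Steps 4,5: B(x = x + 4) vs A(x = x * 3). RACE on x (W-W).
Steps 5,6: A(x = x * 3) vs C(x = x * 3). RACE on x (W-W).
Steps 6,7: C(r=x,w=x) vs A(r=y,w=y). No conflict.
Steps 7,8: A(r=y,w=y) vs B(r=x,w=x). No conflict.
First conflict at steps 2,3.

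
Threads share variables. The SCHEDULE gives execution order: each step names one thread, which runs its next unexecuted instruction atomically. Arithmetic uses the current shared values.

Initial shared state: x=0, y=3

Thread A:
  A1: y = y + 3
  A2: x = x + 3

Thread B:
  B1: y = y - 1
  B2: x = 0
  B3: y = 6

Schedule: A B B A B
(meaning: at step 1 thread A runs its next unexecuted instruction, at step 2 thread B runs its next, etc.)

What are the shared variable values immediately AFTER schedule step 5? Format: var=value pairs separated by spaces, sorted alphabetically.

Answer: x=3 y=6

Derivation:
Step 1: thread A executes A1 (y = y + 3). Shared: x=0 y=6. PCs: A@1 B@0
Step 2: thread B executes B1 (y = y - 1). Shared: x=0 y=5. PCs: A@1 B@1
Step 3: thread B executes B2 (x = 0). Shared: x=0 y=5. PCs: A@1 B@2
Step 4: thread A executes A2 (x = x + 3). Shared: x=3 y=5. PCs: A@2 B@2
Step 5: thread B executes B3 (y = 6). Shared: x=3 y=6. PCs: A@2 B@3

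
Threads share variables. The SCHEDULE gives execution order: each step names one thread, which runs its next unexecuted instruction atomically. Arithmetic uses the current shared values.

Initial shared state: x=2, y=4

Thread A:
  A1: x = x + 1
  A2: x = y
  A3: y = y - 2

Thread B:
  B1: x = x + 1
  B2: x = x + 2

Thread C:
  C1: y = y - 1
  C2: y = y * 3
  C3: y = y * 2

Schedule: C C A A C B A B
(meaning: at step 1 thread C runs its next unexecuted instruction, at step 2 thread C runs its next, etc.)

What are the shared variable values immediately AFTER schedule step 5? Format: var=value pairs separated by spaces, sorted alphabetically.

Answer: x=9 y=18

Derivation:
Step 1: thread C executes C1 (y = y - 1). Shared: x=2 y=3. PCs: A@0 B@0 C@1
Step 2: thread C executes C2 (y = y * 3). Shared: x=2 y=9. PCs: A@0 B@0 C@2
Step 3: thread A executes A1 (x = x + 1). Shared: x=3 y=9. PCs: A@1 B@0 C@2
Step 4: thread A executes A2 (x = y). Shared: x=9 y=9. PCs: A@2 B@0 C@2
Step 5: thread C executes C3 (y = y * 2). Shared: x=9 y=18. PCs: A@2 B@0 C@3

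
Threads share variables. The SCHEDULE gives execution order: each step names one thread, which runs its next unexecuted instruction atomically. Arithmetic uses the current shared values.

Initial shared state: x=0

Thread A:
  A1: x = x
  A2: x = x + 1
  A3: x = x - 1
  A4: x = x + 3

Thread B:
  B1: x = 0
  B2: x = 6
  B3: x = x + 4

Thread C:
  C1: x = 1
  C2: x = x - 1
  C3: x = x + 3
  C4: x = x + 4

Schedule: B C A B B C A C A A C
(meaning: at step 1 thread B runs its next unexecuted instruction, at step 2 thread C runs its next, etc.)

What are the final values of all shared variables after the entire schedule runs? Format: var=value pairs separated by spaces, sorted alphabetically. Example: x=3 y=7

Step 1: thread B executes B1 (x = 0). Shared: x=0. PCs: A@0 B@1 C@0
Step 2: thread C executes C1 (x = 1). Shared: x=1. PCs: A@0 B@1 C@1
Step 3: thread A executes A1 (x = x). Shared: x=1. PCs: A@1 B@1 C@1
Step 4: thread B executes B2 (x = 6). Shared: x=6. PCs: A@1 B@2 C@1
Step 5: thread B executes B3 (x = x + 4). Shared: x=10. PCs: A@1 B@3 C@1
Step 6: thread C executes C2 (x = x - 1). Shared: x=9. PCs: A@1 B@3 C@2
Step 7: thread A executes A2 (x = x + 1). Shared: x=10. PCs: A@2 B@3 C@2
Step 8: thread C executes C3 (x = x + 3). Shared: x=13. PCs: A@2 B@3 C@3
Step 9: thread A executes A3 (x = x - 1). Shared: x=12. PCs: A@3 B@3 C@3
Step 10: thread A executes A4 (x = x + 3). Shared: x=15. PCs: A@4 B@3 C@3
Step 11: thread C executes C4 (x = x + 4). Shared: x=19. PCs: A@4 B@3 C@4

Answer: x=19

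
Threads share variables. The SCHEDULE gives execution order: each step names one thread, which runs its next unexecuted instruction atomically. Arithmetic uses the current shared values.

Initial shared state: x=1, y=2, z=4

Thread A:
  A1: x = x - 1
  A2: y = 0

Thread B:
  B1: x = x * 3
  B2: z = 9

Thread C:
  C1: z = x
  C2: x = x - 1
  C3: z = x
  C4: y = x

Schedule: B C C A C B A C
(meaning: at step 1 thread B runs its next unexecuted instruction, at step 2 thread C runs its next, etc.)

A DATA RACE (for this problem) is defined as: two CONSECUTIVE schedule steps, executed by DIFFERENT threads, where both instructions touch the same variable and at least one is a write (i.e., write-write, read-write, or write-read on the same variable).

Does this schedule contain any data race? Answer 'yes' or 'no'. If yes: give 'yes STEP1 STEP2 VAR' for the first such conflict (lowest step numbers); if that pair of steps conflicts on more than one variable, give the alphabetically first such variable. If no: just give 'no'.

Steps 1,2: B(x = x * 3) vs C(z = x). RACE on x (W-R).
Steps 2,3: same thread (C). No race.
Steps 3,4: C(x = x - 1) vs A(x = x - 1). RACE on x (W-W).
Steps 4,5: A(x = x - 1) vs C(z = x). RACE on x (W-R).
Steps 5,6: C(z = x) vs B(z = 9). RACE on z (W-W).
Steps 6,7: B(r=-,w=z) vs A(r=-,w=y). No conflict.
Steps 7,8: A(y = 0) vs C(y = x). RACE on y (W-W).
First conflict at steps 1,2.

Answer: yes 1 2 x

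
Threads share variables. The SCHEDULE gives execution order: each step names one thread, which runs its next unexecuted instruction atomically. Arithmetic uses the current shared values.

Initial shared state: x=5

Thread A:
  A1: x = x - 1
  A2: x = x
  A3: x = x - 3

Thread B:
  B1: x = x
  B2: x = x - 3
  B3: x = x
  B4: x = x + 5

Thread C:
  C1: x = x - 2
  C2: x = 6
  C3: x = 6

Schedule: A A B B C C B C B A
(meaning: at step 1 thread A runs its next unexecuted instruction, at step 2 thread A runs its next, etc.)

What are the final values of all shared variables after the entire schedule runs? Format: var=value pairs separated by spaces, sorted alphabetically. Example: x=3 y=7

Step 1: thread A executes A1 (x = x - 1). Shared: x=4. PCs: A@1 B@0 C@0
Step 2: thread A executes A2 (x = x). Shared: x=4. PCs: A@2 B@0 C@0
Step 3: thread B executes B1 (x = x). Shared: x=4. PCs: A@2 B@1 C@0
Step 4: thread B executes B2 (x = x - 3). Shared: x=1. PCs: A@2 B@2 C@0
Step 5: thread C executes C1 (x = x - 2). Shared: x=-1. PCs: A@2 B@2 C@1
Step 6: thread C executes C2 (x = 6). Shared: x=6. PCs: A@2 B@2 C@2
Step 7: thread B executes B3 (x = x). Shared: x=6. PCs: A@2 B@3 C@2
Step 8: thread C executes C3 (x = 6). Shared: x=6. PCs: A@2 B@3 C@3
Step 9: thread B executes B4 (x = x + 5). Shared: x=11. PCs: A@2 B@4 C@3
Step 10: thread A executes A3 (x = x - 3). Shared: x=8. PCs: A@3 B@4 C@3

Answer: x=8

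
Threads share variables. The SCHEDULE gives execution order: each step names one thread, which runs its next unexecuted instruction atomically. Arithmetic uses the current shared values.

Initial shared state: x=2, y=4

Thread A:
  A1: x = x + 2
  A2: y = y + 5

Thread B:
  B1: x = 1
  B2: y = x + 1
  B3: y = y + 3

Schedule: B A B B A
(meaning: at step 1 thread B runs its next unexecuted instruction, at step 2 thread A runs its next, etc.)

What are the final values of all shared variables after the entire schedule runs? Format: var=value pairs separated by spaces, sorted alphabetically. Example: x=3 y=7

Step 1: thread B executes B1 (x = 1). Shared: x=1 y=4. PCs: A@0 B@1
Step 2: thread A executes A1 (x = x + 2). Shared: x=3 y=4. PCs: A@1 B@1
Step 3: thread B executes B2 (y = x + 1). Shared: x=3 y=4. PCs: A@1 B@2
Step 4: thread B executes B3 (y = y + 3). Shared: x=3 y=7. PCs: A@1 B@3
Step 5: thread A executes A2 (y = y + 5). Shared: x=3 y=12. PCs: A@2 B@3

Answer: x=3 y=12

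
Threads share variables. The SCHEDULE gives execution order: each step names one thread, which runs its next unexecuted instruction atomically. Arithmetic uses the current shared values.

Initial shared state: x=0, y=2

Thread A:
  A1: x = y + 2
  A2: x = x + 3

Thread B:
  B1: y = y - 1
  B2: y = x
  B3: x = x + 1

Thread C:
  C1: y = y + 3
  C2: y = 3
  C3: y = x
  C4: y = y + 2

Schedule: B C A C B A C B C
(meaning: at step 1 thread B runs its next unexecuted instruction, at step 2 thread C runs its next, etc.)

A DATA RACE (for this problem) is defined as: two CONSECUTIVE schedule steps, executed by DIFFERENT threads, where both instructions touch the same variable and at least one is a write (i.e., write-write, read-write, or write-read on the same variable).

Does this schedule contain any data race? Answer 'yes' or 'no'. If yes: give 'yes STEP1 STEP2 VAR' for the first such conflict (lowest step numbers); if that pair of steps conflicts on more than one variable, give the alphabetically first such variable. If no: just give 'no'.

Answer: yes 1 2 y

Derivation:
Steps 1,2: B(y = y - 1) vs C(y = y + 3). RACE on y (W-W).
Steps 2,3: C(y = y + 3) vs A(x = y + 2). RACE on y (W-R).
Steps 3,4: A(x = y + 2) vs C(y = 3). RACE on y (R-W).
Steps 4,5: C(y = 3) vs B(y = x). RACE on y (W-W).
Steps 5,6: B(y = x) vs A(x = x + 3). RACE on x (R-W).
Steps 6,7: A(x = x + 3) vs C(y = x). RACE on x (W-R).
Steps 7,8: C(y = x) vs B(x = x + 1). RACE on x (R-W).
Steps 8,9: B(r=x,w=x) vs C(r=y,w=y). No conflict.
First conflict at steps 1,2.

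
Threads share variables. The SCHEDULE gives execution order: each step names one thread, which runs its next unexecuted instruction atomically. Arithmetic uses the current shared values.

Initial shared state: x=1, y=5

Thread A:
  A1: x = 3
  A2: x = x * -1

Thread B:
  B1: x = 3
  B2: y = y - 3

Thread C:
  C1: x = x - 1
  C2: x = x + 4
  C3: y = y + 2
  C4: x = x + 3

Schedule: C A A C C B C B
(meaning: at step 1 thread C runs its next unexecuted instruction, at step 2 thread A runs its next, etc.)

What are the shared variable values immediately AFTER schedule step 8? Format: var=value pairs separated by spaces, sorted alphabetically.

Step 1: thread C executes C1 (x = x - 1). Shared: x=0 y=5. PCs: A@0 B@0 C@1
Step 2: thread A executes A1 (x = 3). Shared: x=3 y=5. PCs: A@1 B@0 C@1
Step 3: thread A executes A2 (x = x * -1). Shared: x=-3 y=5. PCs: A@2 B@0 C@1
Step 4: thread C executes C2 (x = x + 4). Shared: x=1 y=5. PCs: A@2 B@0 C@2
Step 5: thread C executes C3 (y = y + 2). Shared: x=1 y=7. PCs: A@2 B@0 C@3
Step 6: thread B executes B1 (x = 3). Shared: x=3 y=7. PCs: A@2 B@1 C@3
Step 7: thread C executes C4 (x = x + 3). Shared: x=6 y=7. PCs: A@2 B@1 C@4
Step 8: thread B executes B2 (y = y - 3). Shared: x=6 y=4. PCs: A@2 B@2 C@4

Answer: x=6 y=4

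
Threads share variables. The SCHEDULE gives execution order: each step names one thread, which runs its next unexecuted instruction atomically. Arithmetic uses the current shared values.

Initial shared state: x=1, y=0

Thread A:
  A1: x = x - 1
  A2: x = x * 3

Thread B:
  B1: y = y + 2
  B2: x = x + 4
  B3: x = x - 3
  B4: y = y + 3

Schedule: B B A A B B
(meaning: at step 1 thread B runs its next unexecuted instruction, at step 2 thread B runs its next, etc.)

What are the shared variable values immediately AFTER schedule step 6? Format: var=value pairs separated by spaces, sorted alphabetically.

Answer: x=9 y=5

Derivation:
Step 1: thread B executes B1 (y = y + 2). Shared: x=1 y=2. PCs: A@0 B@1
Step 2: thread B executes B2 (x = x + 4). Shared: x=5 y=2. PCs: A@0 B@2
Step 3: thread A executes A1 (x = x - 1). Shared: x=4 y=2. PCs: A@1 B@2
Step 4: thread A executes A2 (x = x * 3). Shared: x=12 y=2. PCs: A@2 B@2
Step 5: thread B executes B3 (x = x - 3). Shared: x=9 y=2. PCs: A@2 B@3
Step 6: thread B executes B4 (y = y + 3). Shared: x=9 y=5. PCs: A@2 B@4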